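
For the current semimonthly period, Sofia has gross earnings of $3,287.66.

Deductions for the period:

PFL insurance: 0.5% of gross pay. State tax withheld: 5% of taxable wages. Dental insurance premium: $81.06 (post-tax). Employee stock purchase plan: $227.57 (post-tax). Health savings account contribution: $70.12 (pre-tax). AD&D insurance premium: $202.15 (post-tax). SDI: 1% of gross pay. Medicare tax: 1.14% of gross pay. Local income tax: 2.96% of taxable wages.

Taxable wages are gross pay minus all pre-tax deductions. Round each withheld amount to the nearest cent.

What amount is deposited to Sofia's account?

$2,363.84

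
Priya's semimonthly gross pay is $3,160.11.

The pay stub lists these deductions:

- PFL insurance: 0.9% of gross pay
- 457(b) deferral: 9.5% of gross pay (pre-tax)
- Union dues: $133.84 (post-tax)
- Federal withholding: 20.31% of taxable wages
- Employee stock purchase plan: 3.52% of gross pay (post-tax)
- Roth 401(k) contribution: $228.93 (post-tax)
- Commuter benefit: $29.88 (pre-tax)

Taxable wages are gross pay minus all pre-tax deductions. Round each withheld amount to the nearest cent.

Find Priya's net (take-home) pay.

Commuter benefit: $29.88
457(b) deferral: $3,160.11 × 0.095 = $300.21
Pre-tax total = $29.88 + $300.21 = $330.09
Taxable wages = $3,160.11 − $330.09 = $2,830.02
Federal withholding: $2,830.02 × 0.2031 = $574.78
PFL insurance: $3,160.11 × 0.009 = $28.44
Roth 401(k) contribution: $228.93
Union dues: $133.84
Employee stock purchase plan: $3,160.11 × 0.0352 = $111.24
Total deductions = $29.88 + $300.21 + $574.78 + $28.44 + $228.93 + $133.84 + $111.24 = $1,407.32
Net pay = $3,160.11 − $1,407.32 = $1,752.79

$1,752.79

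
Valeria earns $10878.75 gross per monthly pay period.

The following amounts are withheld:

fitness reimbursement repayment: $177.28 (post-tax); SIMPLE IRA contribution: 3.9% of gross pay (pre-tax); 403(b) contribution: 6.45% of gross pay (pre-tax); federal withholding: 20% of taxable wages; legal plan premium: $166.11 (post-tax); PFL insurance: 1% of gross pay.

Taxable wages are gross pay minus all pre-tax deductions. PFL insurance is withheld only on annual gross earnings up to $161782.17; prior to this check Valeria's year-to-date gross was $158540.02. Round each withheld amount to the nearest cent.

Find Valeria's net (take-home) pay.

SIMPLE IRA contribution: $10878.75 × 0.039 = $424.27
403(b) contribution: $10878.75 × 0.0645 = $701.68
Pre-tax total = $424.27 + $701.68 = $1125.95
Taxable wages = $10878.75 − $1125.95 = $9752.80
Federal withholding: $9752.80 × 0.2 = $1950.56
PFL insurance: only $161782.17 − $158540.02 = $3242.15 of this check is subject → $3242.15 × 0.01 = $32.42
Fitness reimbursement repayment: $177.28
Legal plan premium: $166.11
Total deductions = $424.27 + $701.68 + $1950.56 + $32.42 + $177.28 + $166.11 = $3452.32
Net pay = $10878.75 − $3452.32 = $7426.43

$7426.43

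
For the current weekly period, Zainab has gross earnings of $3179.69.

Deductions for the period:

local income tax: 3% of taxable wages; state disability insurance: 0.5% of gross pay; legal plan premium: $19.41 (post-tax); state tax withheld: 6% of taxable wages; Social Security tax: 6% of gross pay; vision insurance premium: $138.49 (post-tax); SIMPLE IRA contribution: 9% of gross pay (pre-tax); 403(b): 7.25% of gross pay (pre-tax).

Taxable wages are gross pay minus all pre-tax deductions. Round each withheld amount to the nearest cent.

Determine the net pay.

403(b): $3179.69 × 0.0725 = $230.53
SIMPLE IRA contribution: $3179.69 × 0.09 = $286.17
Pre-tax total = $230.53 + $286.17 = $516.70
Taxable wages = $3179.69 − $516.70 = $2662.99
State tax withheld: $2662.99 × 0.06 = $159.78
Local income tax: $2662.99 × 0.03 = $79.89
Social Security tax: $3179.69 × 0.06 = $190.78
State disability insurance: $3179.69 × 0.005 = $15.90
Vision insurance premium: $138.49
Legal plan premium: $19.41
Total deductions = $230.53 + $286.17 + $159.78 + $79.89 + $190.78 + $15.90 + $138.49 + $19.41 = $1120.95
Net pay = $3179.69 − $1120.95 = $2058.74

$2058.74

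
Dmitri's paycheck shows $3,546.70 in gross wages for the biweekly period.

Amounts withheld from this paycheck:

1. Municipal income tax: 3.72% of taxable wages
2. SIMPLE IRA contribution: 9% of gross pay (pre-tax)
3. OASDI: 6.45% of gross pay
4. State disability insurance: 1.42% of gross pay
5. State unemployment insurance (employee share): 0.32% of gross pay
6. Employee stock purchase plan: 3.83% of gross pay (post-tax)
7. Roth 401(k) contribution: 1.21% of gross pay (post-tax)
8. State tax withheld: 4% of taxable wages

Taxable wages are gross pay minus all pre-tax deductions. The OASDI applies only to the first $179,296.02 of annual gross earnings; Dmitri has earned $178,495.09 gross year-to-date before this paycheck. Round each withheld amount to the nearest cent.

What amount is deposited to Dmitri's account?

SIMPLE IRA contribution: $3,546.70 × 0.09 = $319.20
Taxable wages = $3,546.70 − $319.20 = $3,227.50
Municipal income tax: $3,227.50 × 0.0372 = $120.06
State tax withheld: $3,227.50 × 0.04 = $129.10
State disability insurance: $3,546.70 × 0.0142 = $50.36
State unemployment insurance (employee share): $3,546.70 × 0.0032 = $11.35
OASDI: only $179,296.02 − $178,495.09 = $800.93 of this check is subject → $800.93 × 0.0645 = $51.66
Roth 401(k) contribution: $3,546.70 × 0.0121 = $42.92
Employee stock purchase plan: $3,546.70 × 0.0383 = $135.84
Total deductions = $319.20 + $120.06 + $129.10 + $50.36 + $11.35 + $51.66 + $42.92 + $135.84 = $860.49
Net pay = $3,546.70 − $860.49 = $2,686.21

$2,686.21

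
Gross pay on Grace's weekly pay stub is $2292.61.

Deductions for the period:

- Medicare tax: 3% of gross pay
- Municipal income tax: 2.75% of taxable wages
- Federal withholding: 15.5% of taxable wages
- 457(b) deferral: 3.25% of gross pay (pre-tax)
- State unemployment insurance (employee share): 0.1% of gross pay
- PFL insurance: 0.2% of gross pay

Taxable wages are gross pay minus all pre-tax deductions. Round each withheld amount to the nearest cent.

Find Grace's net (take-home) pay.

$1737.63

457(b) deferral: $2292.61 × 0.0325 = $74.51
Taxable wages = $2292.61 − $74.51 = $2218.10
Federal withholding: $2218.10 × 0.155 = $343.81
Municipal income tax: $2218.10 × 0.0275 = $61.00
Medicare tax: $2292.61 × 0.03 = $68.78
State unemployment insurance (employee share): $2292.61 × 0.001 = $2.29
PFL insurance: $2292.61 × 0.002 = $4.59
Total deductions = $74.51 + $343.81 + $61.00 + $68.78 + $2.29 + $4.59 = $554.98
Net pay = $2292.61 − $554.98 = $1737.63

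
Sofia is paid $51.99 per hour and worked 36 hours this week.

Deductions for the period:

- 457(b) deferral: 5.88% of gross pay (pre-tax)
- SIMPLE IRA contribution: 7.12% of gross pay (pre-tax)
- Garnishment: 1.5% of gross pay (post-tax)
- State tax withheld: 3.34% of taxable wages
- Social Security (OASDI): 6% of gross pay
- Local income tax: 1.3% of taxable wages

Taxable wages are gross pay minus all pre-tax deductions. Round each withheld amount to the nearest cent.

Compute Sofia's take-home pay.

$1,412.40

Gross pay: 36 × $51.99 = $1,871.64
SIMPLE IRA contribution: $1,871.64 × 0.0712 = $133.26
457(b) deferral: $1,871.64 × 0.0588 = $110.05
Pre-tax total = $133.26 + $110.05 = $243.31
Taxable wages = $1,871.64 − $243.31 = $1,628.33
State tax withheld: $1,628.33 × 0.0334 = $54.39
Local income tax: $1,628.33 × 0.013 = $21.17
Social Security (OASDI): $1,871.64 × 0.06 = $112.30
Garnishment: $1,871.64 × 0.015 = $28.07
Total deductions = $133.26 + $110.05 + $54.39 + $21.17 + $112.30 + $28.07 = $459.24
Net pay = $1,871.64 − $459.24 = $1,412.40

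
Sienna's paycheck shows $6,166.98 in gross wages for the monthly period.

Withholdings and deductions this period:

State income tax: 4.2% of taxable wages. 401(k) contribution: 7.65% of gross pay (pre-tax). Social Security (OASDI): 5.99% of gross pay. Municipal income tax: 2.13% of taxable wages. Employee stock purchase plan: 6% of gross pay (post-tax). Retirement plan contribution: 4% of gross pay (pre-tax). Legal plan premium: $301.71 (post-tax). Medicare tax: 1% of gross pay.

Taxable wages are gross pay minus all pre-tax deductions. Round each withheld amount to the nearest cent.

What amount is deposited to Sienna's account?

$4,000.84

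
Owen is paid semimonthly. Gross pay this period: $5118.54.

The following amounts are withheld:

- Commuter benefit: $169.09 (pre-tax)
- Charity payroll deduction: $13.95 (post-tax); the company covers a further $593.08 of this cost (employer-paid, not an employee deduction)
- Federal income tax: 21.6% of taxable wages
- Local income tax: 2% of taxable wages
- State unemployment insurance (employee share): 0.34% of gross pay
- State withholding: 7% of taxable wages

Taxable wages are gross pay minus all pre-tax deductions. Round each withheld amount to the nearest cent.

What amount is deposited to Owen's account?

Commuter benefit: $169.09
Taxable wages = $5118.54 − $169.09 = $4949.45
State withholding: $4949.45 × 0.07 = $346.46
Federal income tax: $4949.45 × 0.216 = $1069.08
Local income tax: $4949.45 × 0.02 = $98.99
State unemployment insurance (employee share): $5118.54 × 0.0034 = $17.40
Charity payroll deduction: $13.95
(Employer's $593.08 toward charity payroll deduction is not withheld from the employee.)
Total deductions = $169.09 + $346.46 + $1069.08 + $98.99 + $17.40 + $13.95 = $1714.97
Net pay = $5118.54 − $1714.97 = $3403.57

$3403.57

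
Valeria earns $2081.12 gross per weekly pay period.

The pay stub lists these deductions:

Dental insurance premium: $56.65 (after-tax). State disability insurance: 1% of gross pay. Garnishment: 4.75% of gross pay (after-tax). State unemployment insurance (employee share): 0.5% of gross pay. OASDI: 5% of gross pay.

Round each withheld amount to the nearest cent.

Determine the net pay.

OASDI: $2081.12 × 0.05 = $104.06
State unemployment insurance (employee share): $2081.12 × 0.005 = $10.41
State disability insurance: $2081.12 × 0.01 = $20.81
Dental insurance premium: $56.65
Garnishment: $2081.12 × 0.0475 = $98.85
Total deductions = $104.06 + $10.41 + $20.81 + $56.65 + $98.85 = $290.78
Net pay = $2081.12 − $290.78 = $1790.34

$1790.34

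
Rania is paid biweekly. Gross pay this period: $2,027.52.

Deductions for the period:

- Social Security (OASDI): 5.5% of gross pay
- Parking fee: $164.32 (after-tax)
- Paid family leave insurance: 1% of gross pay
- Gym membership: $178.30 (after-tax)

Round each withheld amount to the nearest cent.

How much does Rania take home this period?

$1,553.11

Paid family leave insurance: $2,027.52 × 0.01 = $20.28
Social Security (OASDI): $2,027.52 × 0.055 = $111.51
Gym membership: $178.30
Parking fee: $164.32
Total deductions = $20.28 + $111.51 + $178.30 + $164.32 = $474.41
Net pay = $2,027.52 − $474.41 = $1,553.11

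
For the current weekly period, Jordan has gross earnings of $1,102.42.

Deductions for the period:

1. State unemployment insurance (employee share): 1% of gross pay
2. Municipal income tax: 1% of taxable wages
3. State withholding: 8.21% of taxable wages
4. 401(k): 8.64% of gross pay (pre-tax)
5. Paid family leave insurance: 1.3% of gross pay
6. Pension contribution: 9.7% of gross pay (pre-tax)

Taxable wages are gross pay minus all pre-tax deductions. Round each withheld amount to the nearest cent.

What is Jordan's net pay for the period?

$791.98

Pension contribution: $1,102.42 × 0.097 = $106.93
401(k): $1,102.42 × 0.0864 = $95.25
Pre-tax total = $106.93 + $95.25 = $202.18
Taxable wages = $1,102.42 − $202.18 = $900.24
Municipal income tax: $900.24 × 0.01 = $9.00
State withholding: $900.24 × 0.0821 = $73.91
Paid family leave insurance: $1,102.42 × 0.013 = $14.33
State unemployment insurance (employee share): $1,102.42 × 0.01 = $11.02
Total deductions = $106.93 + $95.25 + $9.00 + $73.91 + $14.33 + $11.02 = $310.44
Net pay = $1,102.42 − $310.44 = $791.98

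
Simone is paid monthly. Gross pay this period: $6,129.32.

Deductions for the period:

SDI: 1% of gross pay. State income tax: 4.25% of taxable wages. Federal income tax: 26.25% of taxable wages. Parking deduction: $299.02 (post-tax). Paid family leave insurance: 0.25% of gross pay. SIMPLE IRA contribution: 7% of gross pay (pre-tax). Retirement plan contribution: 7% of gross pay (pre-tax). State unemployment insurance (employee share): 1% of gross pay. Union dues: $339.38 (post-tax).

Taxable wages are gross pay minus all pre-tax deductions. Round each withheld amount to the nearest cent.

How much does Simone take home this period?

$2,887.19

SIMPLE IRA contribution: $6,129.32 × 0.07 = $429.05
Retirement plan contribution: $6,129.32 × 0.07 = $429.05
Pre-tax total = $429.05 + $429.05 = $858.10
Taxable wages = $6,129.32 − $858.10 = $5,271.22
State income tax: $5,271.22 × 0.0425 = $224.03
Federal income tax: $5,271.22 × 0.2625 = $1,383.70
State unemployment insurance (employee share): $6,129.32 × 0.01 = $61.29
Paid family leave insurance: $6,129.32 × 0.0025 = $15.32
SDI: $6,129.32 × 0.01 = $61.29
Parking deduction: $299.02
Union dues: $339.38
Total deductions = $429.05 + $429.05 + $224.03 + $1,383.70 + $61.29 + $15.32 + $61.29 + $299.02 + $339.38 = $3,242.13
Net pay = $6,129.32 − $3,242.13 = $2,887.19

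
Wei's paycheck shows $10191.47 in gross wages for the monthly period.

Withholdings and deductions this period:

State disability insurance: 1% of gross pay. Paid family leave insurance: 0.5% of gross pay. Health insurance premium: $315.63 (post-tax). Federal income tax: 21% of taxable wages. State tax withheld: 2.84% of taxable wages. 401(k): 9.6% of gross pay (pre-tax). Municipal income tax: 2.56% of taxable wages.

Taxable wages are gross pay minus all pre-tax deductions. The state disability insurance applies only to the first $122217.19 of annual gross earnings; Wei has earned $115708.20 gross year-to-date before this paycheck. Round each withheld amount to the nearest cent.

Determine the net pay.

$6349.15

401(k): $10191.47 × 0.096 = $978.38
Taxable wages = $10191.47 − $978.38 = $9213.09
Federal income tax: $9213.09 × 0.21 = $1934.75
State tax withheld: $9213.09 × 0.0284 = $261.65
Municipal income tax: $9213.09 × 0.0256 = $235.86
Paid family leave insurance: $10191.47 × 0.005 = $50.96
State disability insurance: only $122217.19 − $115708.20 = $6508.99 of this check is subject → $6508.99 × 0.01 = $65.09
Health insurance premium: $315.63
Total deductions = $978.38 + $1934.75 + $261.65 + $235.86 + $50.96 + $65.09 + $315.63 = $3842.32
Net pay = $10191.47 − $3842.32 = $6349.15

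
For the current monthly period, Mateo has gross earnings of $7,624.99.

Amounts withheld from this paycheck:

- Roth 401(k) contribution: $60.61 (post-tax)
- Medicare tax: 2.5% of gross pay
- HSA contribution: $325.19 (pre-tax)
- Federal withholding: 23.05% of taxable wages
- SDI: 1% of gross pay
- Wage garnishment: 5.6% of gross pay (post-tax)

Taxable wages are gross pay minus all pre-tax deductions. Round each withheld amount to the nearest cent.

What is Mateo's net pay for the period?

HSA contribution: $325.19
Taxable wages = $7,624.99 − $325.19 = $7,299.80
Federal withholding: $7,299.80 × 0.2305 = $1,682.60
Medicare tax: $7,624.99 × 0.025 = $190.62
SDI: $7,624.99 × 0.01 = $76.25
Roth 401(k) contribution: $60.61
Wage garnishment: $7,624.99 × 0.056 = $427.00
Total deductions = $325.19 + $1,682.60 + $190.62 + $76.25 + $60.61 + $427.00 = $2,762.27
Net pay = $7,624.99 − $2,762.27 = $4,862.72

$4,862.72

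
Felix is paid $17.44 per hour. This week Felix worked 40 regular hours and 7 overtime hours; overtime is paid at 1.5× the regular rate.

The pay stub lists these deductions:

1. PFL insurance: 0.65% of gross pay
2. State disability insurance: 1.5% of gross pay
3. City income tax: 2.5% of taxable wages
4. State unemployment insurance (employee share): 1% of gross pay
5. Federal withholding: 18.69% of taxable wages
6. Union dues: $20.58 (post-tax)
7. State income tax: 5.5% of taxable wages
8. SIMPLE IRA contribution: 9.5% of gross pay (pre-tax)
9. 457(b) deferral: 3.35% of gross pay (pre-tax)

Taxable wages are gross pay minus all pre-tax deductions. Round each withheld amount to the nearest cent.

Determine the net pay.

Regular pay: 40 × $17.44 = $697.60
Overtime pay: 7 × $17.44 × 1.5 = $183.12
Gross pay = $697.60 + $183.12 = $880.72
457(b) deferral: $880.72 × 0.0335 = $29.50
SIMPLE IRA contribution: $880.72 × 0.095 = $83.67
Pre-tax total = $29.50 + $83.67 = $113.17
Taxable wages = $880.72 − $113.17 = $767.55
Federal withholding: $767.55 × 0.1869 = $143.46
State income tax: $767.55 × 0.055 = $42.22
City income tax: $767.55 × 0.025 = $19.19
State disability insurance: $880.72 × 0.015 = $13.21
PFL insurance: $880.72 × 0.0065 = $5.72
State unemployment insurance (employee share): $880.72 × 0.01 = $8.81
Union dues: $20.58
Total deductions = $29.50 + $83.67 + $143.46 + $42.22 + $19.19 + $13.21 + $5.72 + $8.81 + $20.58 = $366.36
Net pay = $880.72 − $366.36 = $514.36

$514.36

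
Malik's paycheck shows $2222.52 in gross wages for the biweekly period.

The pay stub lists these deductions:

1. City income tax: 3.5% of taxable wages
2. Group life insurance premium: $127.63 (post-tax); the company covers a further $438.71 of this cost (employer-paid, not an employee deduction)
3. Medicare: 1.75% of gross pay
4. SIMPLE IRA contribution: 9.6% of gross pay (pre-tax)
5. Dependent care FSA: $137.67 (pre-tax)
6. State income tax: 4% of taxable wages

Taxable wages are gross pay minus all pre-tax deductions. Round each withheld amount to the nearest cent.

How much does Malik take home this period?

$1564.61

Dependent care FSA: $137.67
SIMPLE IRA contribution: $2222.52 × 0.096 = $213.36
Pre-tax total = $137.67 + $213.36 = $351.03
Taxable wages = $2222.52 − $351.03 = $1871.49
State income tax: $1871.49 × 0.04 = $74.86
City income tax: $1871.49 × 0.035 = $65.50
Medicare: $2222.52 × 0.0175 = $38.89
Group life insurance premium: $127.63
(Employer's $438.71 toward group life insurance premium is not withheld from the employee.)
Total deductions = $137.67 + $213.36 + $74.86 + $65.50 + $38.89 + $127.63 = $657.91
Net pay = $2222.52 − $657.91 = $1564.61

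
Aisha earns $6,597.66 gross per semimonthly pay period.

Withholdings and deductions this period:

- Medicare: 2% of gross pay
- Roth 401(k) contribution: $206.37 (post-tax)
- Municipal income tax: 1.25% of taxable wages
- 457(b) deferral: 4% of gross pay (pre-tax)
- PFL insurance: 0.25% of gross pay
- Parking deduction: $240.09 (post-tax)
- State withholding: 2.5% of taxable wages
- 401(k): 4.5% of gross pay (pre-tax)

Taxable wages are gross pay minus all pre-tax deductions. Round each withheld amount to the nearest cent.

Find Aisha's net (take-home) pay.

401(k): $6,597.66 × 0.045 = $296.89
457(b) deferral: $6,597.66 × 0.04 = $263.91
Pre-tax total = $296.89 + $263.91 = $560.80
Taxable wages = $6,597.66 − $560.80 = $6,036.86
State withholding: $6,036.86 × 0.025 = $150.92
Municipal income tax: $6,036.86 × 0.0125 = $75.46
PFL insurance: $6,597.66 × 0.0025 = $16.49
Medicare: $6,597.66 × 0.02 = $131.95
Roth 401(k) contribution: $206.37
Parking deduction: $240.09
Total deductions = $296.89 + $263.91 + $150.92 + $75.46 + $16.49 + $131.95 + $206.37 + $240.09 = $1,382.08
Net pay = $6,597.66 − $1,382.08 = $5,215.58

$5,215.58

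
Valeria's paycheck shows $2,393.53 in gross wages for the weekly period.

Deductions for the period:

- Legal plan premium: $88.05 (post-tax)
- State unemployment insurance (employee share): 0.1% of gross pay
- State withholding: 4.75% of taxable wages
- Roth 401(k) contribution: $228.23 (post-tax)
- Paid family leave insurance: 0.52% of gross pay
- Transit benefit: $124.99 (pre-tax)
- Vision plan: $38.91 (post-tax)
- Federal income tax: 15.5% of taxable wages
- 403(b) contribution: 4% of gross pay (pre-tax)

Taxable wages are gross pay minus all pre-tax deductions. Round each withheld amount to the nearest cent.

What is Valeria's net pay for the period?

$1,362.78

403(b) contribution: $2,393.53 × 0.04 = $95.74
Transit benefit: $124.99
Pre-tax total = $95.74 + $124.99 = $220.73
Taxable wages = $2,393.53 − $220.73 = $2,172.80
Federal income tax: $2,172.80 × 0.155 = $336.78
State withholding: $2,172.80 × 0.0475 = $103.21
Paid family leave insurance: $2,393.53 × 0.0052 = $12.45
State unemployment insurance (employee share): $2,393.53 × 0.001 = $2.39
Vision plan: $38.91
Legal plan premium: $88.05
Roth 401(k) contribution: $228.23
Total deductions = $95.74 + $124.99 + $336.78 + $103.21 + $12.45 + $2.39 + $38.91 + $88.05 + $228.23 = $1,030.75
Net pay = $2,393.53 − $1,030.75 = $1,362.78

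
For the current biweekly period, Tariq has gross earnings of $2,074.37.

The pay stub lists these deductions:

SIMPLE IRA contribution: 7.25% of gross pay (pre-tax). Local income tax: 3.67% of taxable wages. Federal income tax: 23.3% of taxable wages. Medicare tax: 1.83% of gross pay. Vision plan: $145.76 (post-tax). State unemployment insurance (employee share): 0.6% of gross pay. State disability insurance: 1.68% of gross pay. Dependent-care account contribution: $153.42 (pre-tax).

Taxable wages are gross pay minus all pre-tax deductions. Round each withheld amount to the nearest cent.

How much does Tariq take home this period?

$1,062.02

SIMPLE IRA contribution: $2,074.37 × 0.0725 = $150.39
Dependent-care account contribution: $153.42
Pre-tax total = $150.39 + $153.42 = $303.81
Taxable wages = $2,074.37 − $303.81 = $1,770.56
Federal income tax: $1,770.56 × 0.233 = $412.54
Local income tax: $1,770.56 × 0.0367 = $64.98
State unemployment insurance (employee share): $2,074.37 × 0.006 = $12.45
Medicare tax: $2,074.37 × 0.0183 = $37.96
State disability insurance: $2,074.37 × 0.0168 = $34.85
Vision plan: $145.76
Total deductions = $150.39 + $153.42 + $412.54 + $64.98 + $12.45 + $37.96 + $34.85 + $145.76 = $1,012.35
Net pay = $2,074.37 − $1,012.35 = $1,062.02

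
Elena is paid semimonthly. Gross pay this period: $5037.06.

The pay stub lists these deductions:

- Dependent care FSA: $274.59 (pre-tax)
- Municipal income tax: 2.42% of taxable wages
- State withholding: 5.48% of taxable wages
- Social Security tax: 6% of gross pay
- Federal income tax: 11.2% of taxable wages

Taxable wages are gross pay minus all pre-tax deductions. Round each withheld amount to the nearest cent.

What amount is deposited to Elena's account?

$3550.62

Dependent care FSA: $274.59
Taxable wages = $5037.06 − $274.59 = $4762.47
Municipal income tax: $4762.47 × 0.0242 = $115.25
State withholding: $4762.47 × 0.0548 = $260.98
Federal income tax: $4762.47 × 0.112 = $533.40
Social Security tax: $5037.06 × 0.06 = $302.22
Total deductions = $274.59 + $115.25 + $260.98 + $533.40 + $302.22 = $1486.44
Net pay = $5037.06 − $1486.44 = $3550.62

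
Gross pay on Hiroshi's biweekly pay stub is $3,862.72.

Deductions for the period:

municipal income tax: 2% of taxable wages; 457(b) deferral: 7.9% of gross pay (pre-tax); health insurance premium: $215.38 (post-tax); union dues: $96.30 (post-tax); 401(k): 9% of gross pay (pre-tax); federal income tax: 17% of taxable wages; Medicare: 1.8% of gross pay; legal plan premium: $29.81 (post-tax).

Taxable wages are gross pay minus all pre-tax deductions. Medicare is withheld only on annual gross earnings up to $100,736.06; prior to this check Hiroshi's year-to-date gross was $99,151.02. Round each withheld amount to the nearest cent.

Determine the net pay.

457(b) deferral: $3,862.72 × 0.079 = $305.15
401(k): $3,862.72 × 0.09 = $347.64
Pre-tax total = $305.15 + $347.64 = $652.79
Taxable wages = $3,862.72 − $652.79 = $3,209.93
Municipal income tax: $3,209.93 × 0.02 = $64.20
Federal income tax: $3,209.93 × 0.17 = $545.69
Medicare: only $100,736.06 − $99,151.02 = $1,585.04 of this check is subject → $1,585.04 × 0.018 = $28.53
Legal plan premium: $29.81
Health insurance premium: $215.38
Union dues: $96.30
Total deductions = $305.15 + $347.64 + $64.20 + $545.69 + $28.53 + $29.81 + $215.38 + $96.30 = $1,632.70
Net pay = $3,862.72 − $1,632.70 = $2,230.02

$2,230.02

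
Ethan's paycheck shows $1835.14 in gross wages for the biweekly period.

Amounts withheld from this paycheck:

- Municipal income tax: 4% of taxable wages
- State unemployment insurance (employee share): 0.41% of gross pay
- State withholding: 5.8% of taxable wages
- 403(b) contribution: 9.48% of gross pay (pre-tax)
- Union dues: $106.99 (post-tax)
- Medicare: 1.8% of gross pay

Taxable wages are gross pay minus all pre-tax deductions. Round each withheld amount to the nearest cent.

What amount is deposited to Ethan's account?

403(b) contribution: $1835.14 × 0.0948 = $173.97
Taxable wages = $1835.14 − $173.97 = $1661.17
Municipal income tax: $1661.17 × 0.04 = $66.45
State withholding: $1661.17 × 0.058 = $96.35
State unemployment insurance (employee share): $1835.14 × 0.0041 = $7.52
Medicare: $1835.14 × 0.018 = $33.03
Union dues: $106.99
Total deductions = $173.97 + $66.45 + $96.35 + $7.52 + $33.03 + $106.99 = $484.31
Net pay = $1835.14 − $484.31 = $1350.83

$1350.83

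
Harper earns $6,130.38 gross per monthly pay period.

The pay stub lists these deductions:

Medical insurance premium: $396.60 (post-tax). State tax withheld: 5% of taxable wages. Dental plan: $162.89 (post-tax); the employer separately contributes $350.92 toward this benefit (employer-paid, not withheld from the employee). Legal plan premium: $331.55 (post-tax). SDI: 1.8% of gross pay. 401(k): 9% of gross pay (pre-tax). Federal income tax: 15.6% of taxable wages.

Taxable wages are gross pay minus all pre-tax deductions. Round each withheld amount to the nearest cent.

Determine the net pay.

401(k): $6,130.38 × 0.09 = $551.73
Taxable wages = $6,130.38 − $551.73 = $5,578.65
Federal income tax: $5,578.65 × 0.156 = $870.27
State tax withheld: $5,578.65 × 0.05 = $278.93
SDI: $6,130.38 × 0.018 = $110.35
Dental plan: $162.89
Medical insurance premium: $396.60
Legal plan premium: $331.55
(Employer's $350.92 toward dental plan is not withheld from the employee.)
Total deductions = $551.73 + $870.27 + $278.93 + $110.35 + $162.89 + $396.60 + $331.55 = $2,702.32
Net pay = $6,130.38 − $2,702.32 = $3,428.06

$3,428.06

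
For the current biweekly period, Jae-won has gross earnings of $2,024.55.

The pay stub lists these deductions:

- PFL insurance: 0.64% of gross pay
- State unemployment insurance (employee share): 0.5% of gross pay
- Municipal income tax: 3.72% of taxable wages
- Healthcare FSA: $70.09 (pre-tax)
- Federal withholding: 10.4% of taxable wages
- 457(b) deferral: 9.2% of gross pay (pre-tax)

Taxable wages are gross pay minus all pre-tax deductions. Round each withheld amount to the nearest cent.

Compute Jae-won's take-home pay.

$1,495.45

Healthcare FSA: $70.09
457(b) deferral: $2,024.55 × 0.092 = $186.26
Pre-tax total = $70.09 + $186.26 = $256.35
Taxable wages = $2,024.55 − $256.35 = $1,768.20
Municipal income tax: $1,768.20 × 0.0372 = $65.78
Federal withholding: $1,768.20 × 0.104 = $183.89
State unemployment insurance (employee share): $2,024.55 × 0.005 = $10.12
PFL insurance: $2,024.55 × 0.0064 = $12.96
Total deductions = $70.09 + $186.26 + $65.78 + $183.89 + $10.12 + $12.96 = $529.10
Net pay = $2,024.55 − $529.10 = $1,495.45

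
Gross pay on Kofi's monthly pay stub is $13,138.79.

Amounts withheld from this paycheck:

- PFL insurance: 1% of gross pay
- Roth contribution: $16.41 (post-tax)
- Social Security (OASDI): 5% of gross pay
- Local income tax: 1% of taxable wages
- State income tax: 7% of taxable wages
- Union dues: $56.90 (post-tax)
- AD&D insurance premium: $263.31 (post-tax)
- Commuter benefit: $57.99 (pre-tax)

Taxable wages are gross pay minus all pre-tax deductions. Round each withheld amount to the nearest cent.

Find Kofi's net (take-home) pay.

Commuter benefit: $57.99
Taxable wages = $13,138.79 − $57.99 = $13,080.80
State income tax: $13,080.80 × 0.07 = $915.66
Local income tax: $13,080.80 × 0.01 = $130.81
Social Security (OASDI): $13,138.79 × 0.05 = $656.94
PFL insurance: $13,138.79 × 0.01 = $131.39
Roth contribution: $16.41
AD&D insurance premium: $263.31
Union dues: $56.90
Total deductions = $57.99 + $915.66 + $130.81 + $656.94 + $131.39 + $16.41 + $263.31 + $56.90 = $2,229.41
Net pay = $13,138.79 − $2,229.41 = $10,909.38

$10,909.38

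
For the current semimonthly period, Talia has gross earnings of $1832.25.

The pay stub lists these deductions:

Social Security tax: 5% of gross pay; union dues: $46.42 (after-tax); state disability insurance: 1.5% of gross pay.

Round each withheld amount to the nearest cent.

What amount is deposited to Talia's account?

State disability insurance: $1832.25 × 0.015 = $27.48
Social Security tax: $1832.25 × 0.05 = $91.61
Union dues: $46.42
Total deductions = $27.48 + $91.61 + $46.42 = $165.51
Net pay = $1832.25 − $165.51 = $1666.74

$1666.74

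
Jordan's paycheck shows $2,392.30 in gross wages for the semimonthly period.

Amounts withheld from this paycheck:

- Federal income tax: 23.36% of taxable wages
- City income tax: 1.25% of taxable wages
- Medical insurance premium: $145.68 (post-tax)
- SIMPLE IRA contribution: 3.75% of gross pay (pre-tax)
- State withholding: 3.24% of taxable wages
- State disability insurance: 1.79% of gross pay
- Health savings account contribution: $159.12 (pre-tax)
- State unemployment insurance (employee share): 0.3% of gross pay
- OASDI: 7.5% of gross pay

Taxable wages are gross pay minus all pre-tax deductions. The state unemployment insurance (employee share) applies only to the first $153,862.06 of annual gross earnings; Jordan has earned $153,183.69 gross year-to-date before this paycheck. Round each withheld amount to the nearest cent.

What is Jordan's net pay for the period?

$1,176.56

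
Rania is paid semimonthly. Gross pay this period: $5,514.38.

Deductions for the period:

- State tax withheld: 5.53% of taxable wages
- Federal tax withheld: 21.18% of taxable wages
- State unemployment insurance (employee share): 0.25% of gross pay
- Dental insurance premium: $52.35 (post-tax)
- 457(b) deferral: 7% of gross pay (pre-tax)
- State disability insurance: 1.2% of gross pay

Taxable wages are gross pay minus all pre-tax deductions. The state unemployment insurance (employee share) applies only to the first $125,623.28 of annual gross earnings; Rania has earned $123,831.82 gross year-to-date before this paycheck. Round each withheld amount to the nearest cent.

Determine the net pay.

457(b) deferral: $5,514.38 × 0.07 = $386.01
Taxable wages = $5,514.38 − $386.01 = $5,128.37
Federal tax withheld: $5,128.37 × 0.2118 = $1,086.19
State tax withheld: $5,128.37 × 0.0553 = $283.60
State disability insurance: $5,514.38 × 0.012 = $66.17
State unemployment insurance (employee share): only $125,623.28 − $123,831.82 = $1,791.46 of this check is subject → $1,791.46 × 0.0025 = $4.48
Dental insurance premium: $52.35
Total deductions = $386.01 + $1,086.19 + $283.60 + $66.17 + $4.48 + $52.35 = $1,878.80
Net pay = $5,514.38 − $1,878.80 = $3,635.58

$3,635.58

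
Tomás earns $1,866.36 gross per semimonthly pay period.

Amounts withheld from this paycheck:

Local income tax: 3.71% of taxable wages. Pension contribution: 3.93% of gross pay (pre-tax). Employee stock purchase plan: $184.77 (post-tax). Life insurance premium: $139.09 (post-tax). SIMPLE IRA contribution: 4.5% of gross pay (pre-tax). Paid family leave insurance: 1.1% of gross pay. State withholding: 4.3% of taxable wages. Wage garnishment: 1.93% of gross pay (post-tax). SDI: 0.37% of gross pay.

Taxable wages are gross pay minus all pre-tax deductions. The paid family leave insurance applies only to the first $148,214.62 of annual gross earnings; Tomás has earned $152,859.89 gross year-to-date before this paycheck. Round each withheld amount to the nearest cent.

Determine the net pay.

$1,205.34

SIMPLE IRA contribution: $1,866.36 × 0.045 = $83.99
Pension contribution: $1,866.36 × 0.0393 = $73.35
Pre-tax total = $83.99 + $73.35 = $157.34
Taxable wages = $1,866.36 − $157.34 = $1,709.02
State withholding: $1,709.02 × 0.043 = $73.49
Local income tax: $1,709.02 × 0.0371 = $63.40
SDI: $1,866.36 × 0.0037 = $6.91
Paid family leave insurance: annual cap $148,214.62 already reached (YTD $152,859.89), so $0.00
Life insurance premium: $139.09
Wage garnishment: $1,866.36 × 0.0193 = $36.02
Employee stock purchase plan: $184.77
Total deductions = $83.99 + $73.35 + $73.49 + $63.40 + $6.91 + $0.00 + $139.09 + $36.02 + $184.77 = $661.02
Net pay = $1,866.36 − $661.02 = $1,205.34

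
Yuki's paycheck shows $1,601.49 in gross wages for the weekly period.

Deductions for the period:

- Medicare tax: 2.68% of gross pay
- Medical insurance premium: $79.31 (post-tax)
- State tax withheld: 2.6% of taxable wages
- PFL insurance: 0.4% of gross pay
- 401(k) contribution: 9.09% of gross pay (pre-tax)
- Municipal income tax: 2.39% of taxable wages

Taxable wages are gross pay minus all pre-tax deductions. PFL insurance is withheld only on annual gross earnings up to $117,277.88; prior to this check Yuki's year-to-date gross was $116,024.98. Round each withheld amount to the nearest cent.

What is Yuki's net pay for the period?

$1,256.02

401(k) contribution: $1,601.49 × 0.0909 = $145.58
Taxable wages = $1,601.49 − $145.58 = $1,455.91
Municipal income tax: $1,455.91 × 0.0239 = $34.80
State tax withheld: $1,455.91 × 0.026 = $37.85
Medicare tax: $1,601.49 × 0.0268 = $42.92
PFL insurance: only $117,277.88 − $116,024.98 = $1,252.90 of this check is subject → $1,252.90 × 0.004 = $5.01
Medical insurance premium: $79.31
Total deductions = $145.58 + $34.80 + $37.85 + $42.92 + $5.01 + $79.31 = $345.47
Net pay = $1,601.49 − $345.47 = $1,256.02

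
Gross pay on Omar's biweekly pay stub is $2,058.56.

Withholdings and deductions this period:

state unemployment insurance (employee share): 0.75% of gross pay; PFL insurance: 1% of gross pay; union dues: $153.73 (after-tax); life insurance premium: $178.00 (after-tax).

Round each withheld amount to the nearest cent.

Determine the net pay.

State unemployment insurance (employee share): $2,058.56 × 0.0075 = $15.44
PFL insurance: $2,058.56 × 0.01 = $20.59
Life insurance premium: $178.00
Union dues: $153.73
Total deductions = $15.44 + $20.59 + $178.00 + $153.73 = $367.76
Net pay = $2,058.56 − $367.76 = $1,690.80

$1,690.80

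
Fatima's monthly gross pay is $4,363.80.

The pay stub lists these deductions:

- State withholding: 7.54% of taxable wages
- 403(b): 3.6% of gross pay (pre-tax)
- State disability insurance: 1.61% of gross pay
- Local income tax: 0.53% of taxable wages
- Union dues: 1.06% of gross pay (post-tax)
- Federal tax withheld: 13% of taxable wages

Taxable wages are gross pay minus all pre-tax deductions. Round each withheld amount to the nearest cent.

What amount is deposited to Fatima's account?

403(b): $4,363.80 × 0.036 = $157.10
Taxable wages = $4,363.80 − $157.10 = $4,206.70
State withholding: $4,206.70 × 0.0754 = $317.19
Local income tax: $4,206.70 × 0.0053 = $22.30
Federal tax withheld: $4,206.70 × 0.13 = $546.87
State disability insurance: $4,363.80 × 0.0161 = $70.26
Union dues: $4,363.80 × 0.0106 = $46.26
Total deductions = $157.10 + $317.19 + $22.30 + $546.87 + $70.26 + $46.26 = $1,159.98
Net pay = $4,363.80 − $1,159.98 = $3,203.82

$3,203.82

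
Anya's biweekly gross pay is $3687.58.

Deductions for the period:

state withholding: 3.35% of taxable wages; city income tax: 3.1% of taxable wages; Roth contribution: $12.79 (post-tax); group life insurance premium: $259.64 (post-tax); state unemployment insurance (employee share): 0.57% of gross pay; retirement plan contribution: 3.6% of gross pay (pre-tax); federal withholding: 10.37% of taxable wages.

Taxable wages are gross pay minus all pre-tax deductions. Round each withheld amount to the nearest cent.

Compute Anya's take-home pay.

Retirement plan contribution: $3687.58 × 0.036 = $132.75
Taxable wages = $3687.58 − $132.75 = $3554.83
City income tax: $3554.83 × 0.031 = $110.20
State withholding: $3554.83 × 0.0335 = $119.09
Federal withholding: $3554.83 × 0.1037 = $368.64
State unemployment insurance (employee share): $3687.58 × 0.0057 = $21.02
Group life insurance premium: $259.64
Roth contribution: $12.79
Total deductions = $132.75 + $110.20 + $119.09 + $368.64 + $21.02 + $259.64 + $12.79 = $1024.13
Net pay = $3687.58 − $1024.13 = $2663.45

$2663.45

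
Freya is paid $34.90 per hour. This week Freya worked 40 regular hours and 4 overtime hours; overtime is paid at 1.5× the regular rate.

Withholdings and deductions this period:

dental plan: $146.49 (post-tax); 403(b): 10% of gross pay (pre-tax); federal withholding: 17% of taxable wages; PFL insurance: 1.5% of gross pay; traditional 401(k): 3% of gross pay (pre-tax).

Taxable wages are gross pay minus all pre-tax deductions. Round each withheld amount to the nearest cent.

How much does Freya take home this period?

$988.69

Regular pay: 40 × $34.90 = $1,396.00
Overtime pay: 4 × $34.90 × 1.5 = $209.40
Gross pay = $1,396.00 + $209.40 = $1,605.40
403(b): $1,605.40 × 0.1 = $160.54
Traditional 401(k): $1,605.40 × 0.03 = $48.16
Pre-tax total = $160.54 + $48.16 = $208.70
Taxable wages = $1,605.40 − $208.70 = $1,396.70
Federal withholding: $1,396.70 × 0.17 = $237.44
PFL insurance: $1,605.40 × 0.015 = $24.08
Dental plan: $146.49
Total deductions = $160.54 + $48.16 + $237.44 + $24.08 + $146.49 = $616.71
Net pay = $1,605.40 − $616.71 = $988.69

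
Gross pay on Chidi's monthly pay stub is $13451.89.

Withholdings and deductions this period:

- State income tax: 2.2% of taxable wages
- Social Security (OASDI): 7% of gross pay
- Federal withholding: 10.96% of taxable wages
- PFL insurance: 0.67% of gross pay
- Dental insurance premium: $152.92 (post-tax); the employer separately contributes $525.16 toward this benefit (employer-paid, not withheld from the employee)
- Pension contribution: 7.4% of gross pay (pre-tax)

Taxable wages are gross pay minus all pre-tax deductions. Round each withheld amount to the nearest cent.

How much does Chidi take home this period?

Pension contribution: $13451.89 × 0.074 = $995.44
Taxable wages = $13451.89 − $995.44 = $12456.45
Federal withholding: $12456.45 × 0.1096 = $1365.23
State income tax: $12456.45 × 0.022 = $274.04
Social Security (OASDI): $13451.89 × 0.07 = $941.63
PFL insurance: $13451.89 × 0.0067 = $90.13
Dental insurance premium: $152.92
(Employer's $525.16 toward dental insurance premium is not withheld from the employee.)
Total deductions = $995.44 + $1365.23 + $274.04 + $941.63 + $90.13 + $152.92 = $3819.39
Net pay = $13451.89 − $3819.39 = $9632.50

$9632.50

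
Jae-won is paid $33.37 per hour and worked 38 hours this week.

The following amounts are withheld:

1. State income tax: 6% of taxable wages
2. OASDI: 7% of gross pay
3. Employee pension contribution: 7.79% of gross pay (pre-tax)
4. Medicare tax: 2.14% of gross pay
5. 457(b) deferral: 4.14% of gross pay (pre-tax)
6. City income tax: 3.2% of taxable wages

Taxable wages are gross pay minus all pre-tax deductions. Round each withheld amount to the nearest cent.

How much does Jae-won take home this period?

Gross pay: 38 × $33.37 = $1268.06
Employee pension contribution: $1268.06 × 0.0779 = $98.78
457(b) deferral: $1268.06 × 0.0414 = $52.50
Pre-tax total = $98.78 + $52.50 = $151.28
Taxable wages = $1268.06 − $151.28 = $1116.78
City income tax: $1116.78 × 0.032 = $35.74
State income tax: $1116.78 × 0.06 = $67.01
Medicare tax: $1268.06 × 0.0214 = $27.14
OASDI: $1268.06 × 0.07 = $88.76
Total deductions = $98.78 + $52.50 + $35.74 + $67.01 + $27.14 + $88.76 = $369.93
Net pay = $1268.06 − $369.93 = $898.13

$898.13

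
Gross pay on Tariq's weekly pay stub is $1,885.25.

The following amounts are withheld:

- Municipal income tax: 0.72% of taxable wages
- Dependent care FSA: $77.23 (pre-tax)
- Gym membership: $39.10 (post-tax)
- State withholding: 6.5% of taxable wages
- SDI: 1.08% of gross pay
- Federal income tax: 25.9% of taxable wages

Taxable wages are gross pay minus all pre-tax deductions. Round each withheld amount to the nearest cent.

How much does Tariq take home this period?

$1,149.74

Dependent care FSA: $77.23
Taxable wages = $1,885.25 − $77.23 = $1,808.02
Municipal income tax: $1,808.02 × 0.0072 = $13.02
State withholding: $1,808.02 × 0.065 = $117.52
Federal income tax: $1,808.02 × 0.259 = $468.28
SDI: $1,885.25 × 0.0108 = $20.36
Gym membership: $39.10
Total deductions = $77.23 + $13.02 + $117.52 + $468.28 + $20.36 + $39.10 = $735.51
Net pay = $1,885.25 − $735.51 = $1,149.74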